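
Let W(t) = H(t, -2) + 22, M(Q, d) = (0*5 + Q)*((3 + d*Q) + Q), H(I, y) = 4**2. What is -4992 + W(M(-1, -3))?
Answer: -4954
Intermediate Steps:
H(I, y) = 16
M(Q, d) = Q*(3 + Q + Q*d) (M(Q, d) = (0 + Q)*((3 + Q*d) + Q) = Q*(3 + Q + Q*d))
W(t) = 38 (W(t) = 16 + 22 = 38)
-4992 + W(M(-1, -3)) = -4992 + 38 = -4954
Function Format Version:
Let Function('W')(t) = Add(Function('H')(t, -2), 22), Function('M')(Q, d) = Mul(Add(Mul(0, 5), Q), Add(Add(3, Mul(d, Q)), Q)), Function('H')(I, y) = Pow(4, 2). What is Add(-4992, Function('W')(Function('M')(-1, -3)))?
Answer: -4954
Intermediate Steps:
Function('H')(I, y) = 16
Function('M')(Q, d) = Mul(Q, Add(3, Q, Mul(Q, d))) (Function('M')(Q, d) = Mul(Add(0, Q), Add(Add(3, Mul(Q, d)), Q)) = Mul(Q, Add(3, Q, Mul(Q, d))))
Function('W')(t) = 38 (Function('W')(t) = Add(16, 22) = 38)
Add(-4992, Function('W')(Function('M')(-1, -3))) = Add(-4992, 38) = -4954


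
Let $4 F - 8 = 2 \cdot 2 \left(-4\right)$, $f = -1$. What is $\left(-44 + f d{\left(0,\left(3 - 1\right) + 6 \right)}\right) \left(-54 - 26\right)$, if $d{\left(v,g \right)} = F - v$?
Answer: $3360$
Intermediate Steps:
$F = -2$ ($F = 2 + \frac{2 \cdot 2 \left(-4\right)}{4} = 2 + \frac{4 \left(-4\right)}{4} = 2 + \frac{1}{4} \left(-16\right) = 2 - 4 = -2$)
$d{\left(v,g \right)} = -2 - v$
$\left(-44 + f d{\left(0,\left(3 - 1\right) + 6 \right)}\right) \left(-54 - 26\right) = \left(-44 - \left(-2 - 0\right)\right) \left(-54 - 26\right) = \left(-44 - \left(-2 + 0\right)\right) \left(-80\right) = \left(-44 - -2\right) \left(-80\right) = \left(-44 + 2\right) \left(-80\right) = \left(-42\right) \left(-80\right) = 3360$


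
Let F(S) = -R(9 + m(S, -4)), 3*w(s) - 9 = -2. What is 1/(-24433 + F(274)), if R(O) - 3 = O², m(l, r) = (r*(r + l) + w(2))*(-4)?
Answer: -9/168155605 ≈ -5.3522e-8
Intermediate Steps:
w(s) = 7/3 (w(s) = 3 + (⅓)*(-2) = 3 - ⅔ = 7/3)
m(l, r) = -28/3 - 4*r*(l + r) (m(l, r) = (r*(r + l) + 7/3)*(-4) = (r*(l + r) + 7/3)*(-4) = (7/3 + r*(l + r))*(-4) = -28/3 - 4*r*(l + r))
R(O) = 3 + O²
F(S) = -3 - (-193/3 + 16*S)² (F(S) = -(3 + (9 + (-28/3 - 4*(-4)² - 4*S*(-4)))²) = -(3 + (9 + (-28/3 - 4*16 + 16*S))²) = -(3 + (9 + (-28/3 - 64 + 16*S))²) = -(3 + (9 + (-220/3 + 16*S))²) = -(3 + (-193/3 + 16*S)²) = -3 - (-193/3 + 16*S)²)
1/(-24433 + F(274)) = 1/(-24433 + (-3 - (-193 + 48*274)²/9)) = 1/(-24433 + (-3 - (-193 + 13152)²/9)) = 1/(-24433 + (-3 - ⅑*12959²)) = 1/(-24433 + (-3 - ⅑*167935681)) = 1/(-24433 + (-3 - 167935681/9)) = 1/(-24433 - 167935708/9) = 1/(-168155605/9) = -9/168155605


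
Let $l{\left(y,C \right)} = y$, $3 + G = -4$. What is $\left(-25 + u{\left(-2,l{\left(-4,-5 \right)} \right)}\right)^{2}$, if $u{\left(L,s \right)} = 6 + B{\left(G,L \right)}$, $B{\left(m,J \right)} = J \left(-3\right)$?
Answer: $169$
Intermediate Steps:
$G = -7$ ($G = -3 - 4 = -7$)
$B{\left(m,J \right)} = - 3 J$
$u{\left(L,s \right)} = 6 - 3 L$
$\left(-25 + u{\left(-2,l{\left(-4,-5 \right)} \right)}\right)^{2} = \left(-25 + \left(6 - -6\right)\right)^{2} = \left(-25 + \left(6 + 6\right)\right)^{2} = \left(-25 + 12\right)^{2} = \left(-13\right)^{2} = 169$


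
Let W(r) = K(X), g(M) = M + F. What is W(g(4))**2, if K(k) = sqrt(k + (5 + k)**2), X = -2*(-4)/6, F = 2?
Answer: 373/9 ≈ 41.444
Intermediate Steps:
g(M) = 2 + M (g(M) = M + 2 = 2 + M)
X = 4/3 (X = 8*(1/6) = 4/3 ≈ 1.3333)
W(r) = sqrt(373)/3 (W(r) = sqrt(4/3 + (5 + 4/3)**2) = sqrt(4/3 + (19/3)**2) = sqrt(4/3 + 361/9) = sqrt(373/9) = sqrt(373)/3)
W(g(4))**2 = (sqrt(373)/3)**2 = 373/9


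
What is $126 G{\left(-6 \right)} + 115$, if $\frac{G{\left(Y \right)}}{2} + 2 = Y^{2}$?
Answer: $8683$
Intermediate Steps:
$G{\left(Y \right)} = -4 + 2 Y^{2}$
$126 G{\left(-6 \right)} + 115 = 126 \left(-4 + 2 \left(-6\right)^{2}\right) + 115 = 126 \left(-4 + 2 \cdot 36\right) + 115 = 126 \left(-4 + 72\right) + 115 = 126 \cdot 68 + 115 = 8568 + 115 = 8683$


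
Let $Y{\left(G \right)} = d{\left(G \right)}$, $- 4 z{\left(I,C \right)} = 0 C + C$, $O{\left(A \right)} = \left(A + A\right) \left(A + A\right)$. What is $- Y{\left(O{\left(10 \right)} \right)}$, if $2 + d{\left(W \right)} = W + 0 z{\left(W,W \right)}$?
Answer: $-398$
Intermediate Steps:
$O{\left(A \right)} = 4 A^{2}$ ($O{\left(A \right)} = 2 A 2 A = 4 A^{2}$)
$z{\left(I,C \right)} = - \frac{C}{4}$ ($z{\left(I,C \right)} = - \frac{0 C + C}{4} = - \frac{0 + C}{4} = - \frac{C}{4}$)
$d{\left(W \right)} = -2 + W$ ($d{\left(W \right)} = -2 + \left(W + 0 \left(- \frac{W}{4}\right)\right) = -2 + \left(W + 0\right) = -2 + W$)
$Y{\left(G \right)} = -2 + G$
$- Y{\left(O{\left(10 \right)} \right)} = - (-2 + 4 \cdot 10^{2}) = - (-2 + 4 \cdot 100) = - (-2 + 400) = \left(-1\right) 398 = -398$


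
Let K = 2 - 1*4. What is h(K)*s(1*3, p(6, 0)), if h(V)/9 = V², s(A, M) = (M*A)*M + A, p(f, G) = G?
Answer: 108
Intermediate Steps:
s(A, M) = A + A*M² (s(A, M) = (A*M)*M + A = A*M² + A = A + A*M²)
K = -2 (K = 2 - 4 = -2)
h(V) = 9*V²
h(K)*s(1*3, p(6, 0)) = (9*(-2)²)*((1*3)*(1 + 0²)) = (9*4)*(3*(1 + 0)) = 36*(3*1) = 36*3 = 108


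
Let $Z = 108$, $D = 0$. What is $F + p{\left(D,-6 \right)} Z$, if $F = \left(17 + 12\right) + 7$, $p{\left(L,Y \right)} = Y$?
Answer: $-612$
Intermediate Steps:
$F = 36$ ($F = 29 + 7 = 36$)
$F + p{\left(D,-6 \right)} Z = 36 - 648 = -612$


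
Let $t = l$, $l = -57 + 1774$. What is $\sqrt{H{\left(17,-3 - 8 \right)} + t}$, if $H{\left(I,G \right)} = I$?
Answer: $17 \sqrt{6} \approx 41.641$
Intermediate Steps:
$l = 1717$
$t = 1717$
$\sqrt{H{\left(17,-3 - 8 \right)} + t} = \sqrt{17 + 1717} = \sqrt{1734} = 17 \sqrt{6}$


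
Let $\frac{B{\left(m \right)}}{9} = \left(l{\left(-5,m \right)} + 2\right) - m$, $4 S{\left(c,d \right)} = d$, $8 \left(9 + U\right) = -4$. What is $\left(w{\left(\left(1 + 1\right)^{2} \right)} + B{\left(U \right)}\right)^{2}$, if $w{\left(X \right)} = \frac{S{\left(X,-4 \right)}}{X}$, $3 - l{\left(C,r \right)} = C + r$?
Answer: $\frac{1087849}{16} \approx 67991.0$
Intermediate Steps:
$l{\left(C,r \right)} = 3 - C - r$ ($l{\left(C,r \right)} = 3 - \left(C + r\right) = 3 - C - r$)
$U = - \frac{19}{2}$ ($U = -9 + \frac{1}{8} \left(-4\right) = -9 - \frac{1}{2} = - \frac{19}{2} \approx -9.5$)
$S{\left(c,d \right)} = \frac{d}{4}$
$B{\left(m \right)} = 90 - 18 m$ ($B{\left(m \right)} = 9 \left(\left(\left(3 - -5 - m\right) + 2\right) - m\right) = 9 \left(\left(\left(3 + 5 - m\right) + 2\right) - m\right) = 9 \left(\left(\left(8 - m\right) + 2\right) - m\right) = 9 \left(\left(10 - m\right) - m\right) = 9 \left(10 - 2 m\right) = 90 - 18 m$)
$w{\left(X \right)} = - \frac{1}{X}$ ($w{\left(X \right)} = \frac{\frac{1}{4} \left(-4\right)}{X} = - \frac{1}{X}$)
$\left(w{\left(\left(1 + 1\right)^{2} \right)} + B{\left(U \right)}\right)^{2} = \left(- \frac{1}{\left(1 + 1\right)^{2}} + \left(90 - -171\right)\right)^{2} = \left(- \frac{1}{2^{2}} + \left(90 + 171\right)\right)^{2} = \left(- \frac{1}{4} + 261\right)^{2} = \left(\frac{1043}{4}\right)^{2} = \frac{1087849}{16}$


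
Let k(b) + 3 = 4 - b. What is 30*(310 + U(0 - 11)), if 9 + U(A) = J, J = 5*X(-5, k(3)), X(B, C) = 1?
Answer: 9180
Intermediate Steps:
k(b) = 1 - b (k(b) = -3 + (4 - b) = 1 - b)
J = 5 (J = 5*1 = 5)
U(A) = -4 (U(A) = -9 + 5 = -4)
30*(310 + U(0 - 11)) = 30*(310 - 4) = 30*306 = 9180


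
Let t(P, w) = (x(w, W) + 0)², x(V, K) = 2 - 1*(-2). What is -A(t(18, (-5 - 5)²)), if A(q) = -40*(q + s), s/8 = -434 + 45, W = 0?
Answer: -123840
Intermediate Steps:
x(V, K) = 4 (x(V, K) = 2 + 2 = 4)
s = -3112 (s = 8*(-434 + 45) = 8*(-389) = -3112)
t(P, w) = 16 (t(P, w) = (4 + 0)² = 4² = 16)
A(q) = 124480 - 40*q (A(q) = -40*(q - 3112) = -40*(-3112 + q) = 124480 - 40*q)
-A(t(18, (-5 - 5)²)) = -(124480 - 40*16) = -(124480 - 640) = -1*123840 = -123840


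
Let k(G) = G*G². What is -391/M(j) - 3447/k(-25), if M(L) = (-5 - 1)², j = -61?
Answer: -5985283/562500 ≈ -10.641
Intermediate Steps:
k(G) = G³
M(L) = 36 (M(L) = (-6)² = 36)
-391/M(j) - 3447/k(-25) = -391/36 - 3447/((-25)³) = -391*1/36 - 3447/(-15625) = -391/36 - 3447*(-1/15625) = -391/36 + 3447/15625 = -5985283/562500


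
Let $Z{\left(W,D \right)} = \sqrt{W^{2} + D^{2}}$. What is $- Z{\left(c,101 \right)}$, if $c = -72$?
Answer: $- \sqrt{15385} \approx -124.04$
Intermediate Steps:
$Z{\left(W,D \right)} = \sqrt{D^{2} + W^{2}}$
$- Z{\left(c,101 \right)} = - \sqrt{101^{2} + \left(-72\right)^{2}} = - \sqrt{10201 + 5184} = - \sqrt{15385}$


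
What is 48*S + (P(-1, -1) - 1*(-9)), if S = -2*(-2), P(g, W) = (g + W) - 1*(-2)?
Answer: 201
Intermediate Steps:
P(g, W) = 2 + W + g (P(g, W) = (W + g) + 2 = 2 + W + g)
S = 4
48*S + (P(-1, -1) - 1*(-9)) = 48*4 + ((2 - 1 - 1) - 1*(-9)) = 192 + (0 + 9) = 192 + 9 = 201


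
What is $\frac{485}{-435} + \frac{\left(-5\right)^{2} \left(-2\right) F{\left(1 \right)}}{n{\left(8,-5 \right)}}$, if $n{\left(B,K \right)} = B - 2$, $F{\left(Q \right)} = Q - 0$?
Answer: $- \frac{274}{29} \approx -9.4483$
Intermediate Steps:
$F{\left(Q \right)} = Q$ ($F{\left(Q \right)} = Q + 0 = Q$)
$n{\left(B,K \right)} = -2 + B$
$\frac{485}{-435} + \frac{\left(-5\right)^{2} \left(-2\right) F{\left(1 \right)}}{n{\left(8,-5 \right)}} = \frac{485}{-435} + \frac{\left(-5\right)^{2} \left(-2\right) 1}{-2 + 8} = 485 \left(- \frac{1}{435}\right) + \frac{25 \left(-2\right) 1}{6} = - \frac{97}{87} + \left(-50\right) 1 \cdot \frac{1}{6} = - \frac{97}{87} - \frac{25}{3} = - \frac{274}{29}$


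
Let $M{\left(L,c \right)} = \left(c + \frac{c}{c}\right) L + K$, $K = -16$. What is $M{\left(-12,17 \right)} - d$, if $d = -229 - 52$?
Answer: $49$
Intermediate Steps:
$M{\left(L,c \right)} = -16 + L \left(1 + c\right)$ ($M{\left(L,c \right)} = \left(c + \frac{c}{c}\right) L - 16 = \left(c + 1\right) L - 16 = \left(1 + c\right) L - 16 = L \left(1 + c\right) - 16 = -16 + L \left(1 + c\right)$)
$d = -281$
$M{\left(-12,17 \right)} - d = \left(-16 - 12 - 204\right) - -281 = \left(-16 - 12 - 204\right) + 281 = -232 + 281 = 49$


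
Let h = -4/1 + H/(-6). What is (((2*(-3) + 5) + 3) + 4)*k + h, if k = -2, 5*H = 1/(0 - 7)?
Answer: -3359/210 ≈ -15.995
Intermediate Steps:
H = -1/35 (H = 1/(5*(0 - 7)) = (⅕)/(-7) = (⅕)*(-⅐) = -1/35 ≈ -0.028571)
h = -839/210 (h = -4/1 - 1/35/(-6) = -4*1 - 1/35*(-⅙) = -4 + 1/210 = -839/210 ≈ -3.9952)
(((2*(-3) + 5) + 3) + 4)*k + h = (((2*(-3) + 5) + 3) + 4)*(-2) - 839/210 = (((-6 + 5) + 3) + 4)*(-2) - 839/210 = ((-1 + 3) + 4)*(-2) - 839/210 = (2 + 4)*(-2) - 839/210 = 6*(-2) - 839/210 = -12 - 839/210 = -3359/210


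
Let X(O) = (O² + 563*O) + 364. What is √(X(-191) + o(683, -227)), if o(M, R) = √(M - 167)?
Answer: √(-70688 + 2*√129) ≈ 265.83*I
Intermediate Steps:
o(M, R) = √(-167 + M)
X(O) = 364 + O² + 563*O
√(X(-191) + o(683, -227)) = √((364 + (-191)² + 563*(-191)) + √(-167 + 683)) = √((364 + 36481 - 107533) + √516) = √(-70688 + 2*√129)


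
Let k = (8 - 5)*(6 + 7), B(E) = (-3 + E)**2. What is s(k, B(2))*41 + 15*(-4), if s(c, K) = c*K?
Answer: 1539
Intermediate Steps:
k = 39 (k = 3*13 = 39)
s(c, K) = K*c
s(k, B(2))*41 + 15*(-4) = ((-3 + 2)**2*39)*41 + 15*(-4) = ((-1)**2*39)*41 - 60 = (1*39)*41 - 60 = 39*41 - 60 = 1599 - 60 = 1539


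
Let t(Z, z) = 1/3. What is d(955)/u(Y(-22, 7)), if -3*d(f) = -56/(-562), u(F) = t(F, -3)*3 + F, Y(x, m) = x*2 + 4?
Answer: 28/32877 ≈ 0.00085166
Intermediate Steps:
t(Z, z) = ⅓
Y(x, m) = 4 + 2*x (Y(x, m) = 2*x + 4 = 4 + 2*x)
u(F) = 1 + F (u(F) = (⅓)*3 + F = 1 + F)
d(f) = -28/843 (d(f) = -(-56)/(3*(-562)) = -(-56)*(-1)/(3*562) = -⅓*28/281 = -28/843)
d(955)/u(Y(-22, 7)) = -28/(843*(1 + (4 + 2*(-22)))) = -28/(843*(1 + (4 - 44))) = -28/(843*(1 - 40)) = -28/843/(-39) = -28/843*(-1/39) = 28/32877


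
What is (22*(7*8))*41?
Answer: 50512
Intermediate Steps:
(22*(7*8))*41 = (22*56)*41 = 1232*41 = 50512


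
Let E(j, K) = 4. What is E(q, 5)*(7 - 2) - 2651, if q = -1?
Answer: -2631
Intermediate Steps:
E(q, 5)*(7 - 2) - 2651 = 4*(7 - 2) - 2651 = 4*5 - 2651 = 20 - 2651 = -2631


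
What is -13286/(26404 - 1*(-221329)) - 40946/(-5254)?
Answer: 5036935387/650794591 ≈ 7.7397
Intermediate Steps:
-13286/(26404 - 1*(-221329)) - 40946/(-5254) = -13286/(26404 + 221329) - 40946*(-1/5254) = -13286/247733 + 20473/2627 = 5036935387/650794591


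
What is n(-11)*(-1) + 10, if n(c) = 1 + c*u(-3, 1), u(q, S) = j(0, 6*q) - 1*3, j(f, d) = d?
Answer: -222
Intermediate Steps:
u(q, S) = -3 + 6*q (u(q, S) = 6*q - 1*3 = 6*q - 3 = -3 + 6*q)
n(c) = 1 - 21*c (n(c) = 1 + c*(-3 + 6*(-3)) = 1 + c*(-3 - 18) = 1 + c*(-21) = 1 - 21*c)
n(-11)*(-1) + 10 = (1 - 21*(-11))*(-1) + 10 = (1 + 231)*(-1) + 10 = 232*(-1) + 10 = -232 + 10 = -222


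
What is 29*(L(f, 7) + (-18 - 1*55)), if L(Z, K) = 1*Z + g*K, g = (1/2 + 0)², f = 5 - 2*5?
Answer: -8845/4 ≈ -2211.3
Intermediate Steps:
f = -5 (f = 5 - 10 = -5)
g = ¼ (g = (½ + 0)² = (½)² = ¼ ≈ 0.25000)
L(Z, K) = Z + K/4 (L(Z, K) = 1*Z + K/4 = Z + K/4)
29*(L(f, 7) + (-18 - 1*55)) = 29*((-5 + (¼)*7) + (-18 - 1*55)) = 29*((-5 + 7/4) + (-18 - 55)) = 29*(-13/4 - 73) = 29*(-305/4) = -8845/4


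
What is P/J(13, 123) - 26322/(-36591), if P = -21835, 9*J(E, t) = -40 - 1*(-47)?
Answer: -2396832037/85379 ≈ -28073.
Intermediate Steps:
J(E, t) = 7/9 (J(E, t) = (-40 - 1*(-47))/9 = (-40 + 47)/9 = (⅑)*7 = 7/9)
P/J(13, 123) - 26322/(-36591) = -21835/7/9 - 26322/(-36591) = -21835*9/7 - 26322*(-1/36591) = -196515/7 + 8774/12197 = -2396832037/85379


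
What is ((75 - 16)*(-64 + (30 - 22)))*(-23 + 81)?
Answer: -191632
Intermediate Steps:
((75 - 16)*(-64 + (30 - 22)))*(-23 + 81) = (59*(-64 + 8))*58 = (59*(-56))*58 = -3304*58 = -191632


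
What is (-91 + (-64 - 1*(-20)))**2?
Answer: 18225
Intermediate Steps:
(-91 + (-64 - 1*(-20)))**2 = (-91 + (-64 + 20))**2 = (-91 - 44)**2 = (-135)**2 = 18225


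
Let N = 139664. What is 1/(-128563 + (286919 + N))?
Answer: 1/298020 ≈ 3.3555e-6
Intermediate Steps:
1/(-128563 + (286919 + N)) = 1/(-128563 + (286919 + 139664)) = 1/(-128563 + 426583) = 1/298020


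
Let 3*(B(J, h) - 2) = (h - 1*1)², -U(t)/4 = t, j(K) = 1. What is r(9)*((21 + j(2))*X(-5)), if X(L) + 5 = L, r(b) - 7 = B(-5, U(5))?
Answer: -34320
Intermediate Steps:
U(t) = -4*t
B(J, h) = 2 + (-1 + h)²/3 (B(J, h) = 2 + (h - 1*1)²/3 = 2 + (h - 1)²/3 = 2 + (-1 + h)²/3)
r(b) = 156 (r(b) = 7 + (2 + (-1 - 4*5)²/3) = 7 + (2 + (-1 - 20)²/3) = 7 + (2 + (⅓)*(-21)²) = 7 + (2 + (⅓)*441) = 7 + (2 + 147) = 7 + 149 = 156)
X(L) = -5 + L
r(9)*((21 + j(2))*X(-5)) = 156*((21 + 1)*(-5 - 5)) = 156*(22*(-10)) = 156*(-220) = -34320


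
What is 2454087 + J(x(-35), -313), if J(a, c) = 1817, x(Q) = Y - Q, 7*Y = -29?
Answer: 2455904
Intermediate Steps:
Y = -29/7 (Y = (1/7)*(-29) = -29/7 ≈ -4.1429)
x(Q) = -29/7 - Q
2454087 + J(x(-35), -313) = 2454087 + 1817 = 2455904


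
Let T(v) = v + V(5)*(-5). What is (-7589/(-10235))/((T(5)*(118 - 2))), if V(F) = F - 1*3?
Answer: -7589/5936300 ≈ -0.0012784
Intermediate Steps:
V(F) = -3 + F (V(F) = F - 3 = -3 + F)
T(v) = -10 + v (T(v) = v + (-3 + 5)*(-5) = v + 2*(-5) = v - 10 = -10 + v)
(-7589/(-10235))/((T(5)*(118 - 2))) = (-7589/(-10235))/(((-10 + 5)*(118 - 2))) = (-7589*(-1/10235))/((-5*116)) = (7589/10235)/(-580) = (7589/10235)*(-1/580) = -7589/5936300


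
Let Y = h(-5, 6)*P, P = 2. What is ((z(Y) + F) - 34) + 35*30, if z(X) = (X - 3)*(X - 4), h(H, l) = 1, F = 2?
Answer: 1020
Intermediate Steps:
Y = 2 (Y = 1*2 = 2)
z(X) = (-4 + X)*(-3 + X) (z(X) = (-3 + X)*(-4 + X) = (-4 + X)*(-3 + X))
((z(Y) + F) - 34) + 35*30 = (((12 + 2**2 - 7*2) + 2) - 34) + 35*30 = (((12 + 4 - 14) + 2) - 34) + 1050 = ((2 + 2) - 34) + 1050 = (4 - 34) + 1050 = -30 + 1050 = 1020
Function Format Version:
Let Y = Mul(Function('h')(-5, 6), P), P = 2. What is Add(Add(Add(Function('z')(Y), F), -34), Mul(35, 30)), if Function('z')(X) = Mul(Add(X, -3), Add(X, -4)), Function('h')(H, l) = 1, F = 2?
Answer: 1020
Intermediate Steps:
Y = 2 (Y = Mul(1, 2) = 2)
Function('z')(X) = Mul(Add(-4, X), Add(-3, X)) (Function('z')(X) = Mul(Add(-3, X), Add(-4, X)) = Mul(Add(-4, X), Add(-3, X)))
Add(Add(Add(Function('z')(Y), F), -34), Mul(35, 30)) = Add(Add(Add(Add(12, Pow(2, 2), Mul(-7, 2)), 2), -34), Mul(35, 30)) = Add(Add(Add(Add(12, 4, -14), 2), -34), 1050) = Add(Add(Add(2, 2), -34), 1050) = Add(Add(4, -34), 1050) = Add(-30, 1050) = 1020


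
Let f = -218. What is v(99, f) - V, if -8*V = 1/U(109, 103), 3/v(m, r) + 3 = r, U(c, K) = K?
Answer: -2251/182104 ≈ -0.012361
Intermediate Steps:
v(m, r) = 3/(-3 + r)
V = -1/824 (V = -1/8/103 = -1/8*1/103 = -1/824 ≈ -0.0012136)
v(99, f) - V = 3/(-3 - 218) - 1*(-1/824) = 3/(-221) + 1/824 = 3*(-1/221) + 1/824 = -3/221 + 1/824 = -2251/182104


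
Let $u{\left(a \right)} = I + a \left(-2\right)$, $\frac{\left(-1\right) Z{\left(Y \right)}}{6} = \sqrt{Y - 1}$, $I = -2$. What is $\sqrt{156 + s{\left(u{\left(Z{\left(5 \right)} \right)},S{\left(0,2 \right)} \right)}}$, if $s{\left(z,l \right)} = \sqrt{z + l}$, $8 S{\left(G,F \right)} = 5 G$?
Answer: $\sqrt{156 + \sqrt{22}} \approx 12.676$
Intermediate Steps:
$S{\left(G,F \right)} = \frac{5 G}{8}$
$Z{\left(Y \right)} = - 6 \sqrt{-1 + Y}$ ($Z{\left(Y \right)} = - 6 \sqrt{Y - 1} = - 6 \sqrt{-1 + Y}$)
$u{\left(a \right)} = -2 - 2 a$ ($u{\left(a \right)} = -2 + a \left(-2\right) = -2 - 2 a$)
$s{\left(z,l \right)} = \sqrt{l + z}$
$\sqrt{156 + s{\left(u{\left(Z{\left(5 \right)} \right)},S{\left(0,2 \right)} \right)}} = \sqrt{156 + \sqrt{\frac{5}{8} \cdot 0 - \left(2 + 2 \left(- 6 \sqrt{-1 + 5}\right)\right)}} = \sqrt{156 + \sqrt{0 - \left(2 + 2 \left(- 6 \sqrt{4}\right)\right)}} = \sqrt{156 + \sqrt{0 - \left(2 + 2 \left(\left(-6\right) 2\right)\right)}} = \sqrt{156 + \sqrt{0 - -22}} = \sqrt{156 + \sqrt{0 + \left(-2 + 24\right)}} = \sqrt{156 + \sqrt{0 + 22}} = \sqrt{156 + \sqrt{22}}$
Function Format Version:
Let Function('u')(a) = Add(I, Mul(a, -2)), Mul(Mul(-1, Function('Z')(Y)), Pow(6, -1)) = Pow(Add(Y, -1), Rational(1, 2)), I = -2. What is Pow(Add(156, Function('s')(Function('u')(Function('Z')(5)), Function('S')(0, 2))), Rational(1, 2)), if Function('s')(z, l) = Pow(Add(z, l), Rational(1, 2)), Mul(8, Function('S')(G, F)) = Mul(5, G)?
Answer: Pow(Add(156, Pow(22, Rational(1, 2))), Rational(1, 2)) ≈ 12.676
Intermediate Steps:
Function('S')(G, F) = Mul(Rational(5, 8), G) (Function('S')(G, F) = Mul(Rational(1, 8), Mul(5, G)) = Mul(Rational(5, 8), G))
Function('Z')(Y) = Mul(-6, Pow(Add(-1, Y), Rational(1, 2))) (Function('Z')(Y) = Mul(-6, Pow(Add(Y, -1), Rational(1, 2))) = Mul(-6, Pow(Add(-1, Y), Rational(1, 2))))
Function('u')(a) = Add(-2, Mul(-2, a)) (Function('u')(a) = Add(-2, Mul(a, -2)) = Add(-2, Mul(-2, a)))
Function('s')(z, l) = Pow(Add(l, z), Rational(1, 2))
Pow(Add(156, Function('s')(Function('u')(Function('Z')(5)), Function('S')(0, 2))), Rational(1, 2)) = Pow(Add(156, Pow(Add(Mul(Rational(5, 8), 0), Add(-2, Mul(-2, Mul(-6, Pow(Add(-1, 5), Rational(1, 2)))))), Rational(1, 2))), Rational(1, 2)) = Pow(Add(156, Pow(Add(0, Add(-2, Mul(-2, Mul(-6, Pow(4, Rational(1, 2)))))), Rational(1, 2))), Rational(1, 2)) = Pow(Add(156, Pow(Add(0, Add(-2, Mul(-2, Mul(-6, 2)))), Rational(1, 2))), Rational(1, 2)) = Pow(Add(156, Pow(Add(0, Add(-2, Mul(-2, -12))), Rational(1, 2))), Rational(1, 2)) = Pow(Add(156, Pow(Add(0, Add(-2, 24)), Rational(1, 2))), Rational(1, 2)) = Pow(Add(156, Pow(Add(0, 22), Rational(1, 2))), Rational(1, 2)) = Pow(Add(156, Pow(22, Rational(1, 2))), Rational(1, 2))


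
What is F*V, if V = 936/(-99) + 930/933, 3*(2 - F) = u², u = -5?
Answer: 549746/10263 ≈ 53.566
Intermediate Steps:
F = -19/3 (F = 2 - ⅓*(-5)² = 2 - ⅓*25 = 2 - 25/3 = -19/3 ≈ -6.3333)
V = -28934/3421 (V = 936*(-1/99) + 930*(1/933) = -104/11 + 310/311 = -28934/3421 ≈ -8.4578)
F*V = -19/3*(-28934/3421) = 549746/10263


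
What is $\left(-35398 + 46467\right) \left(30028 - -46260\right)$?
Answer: $844431872$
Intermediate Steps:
$\left(-35398 + 46467\right) \left(30028 - -46260\right) = 11069 \left(30028 + 46260\right) = 11069 \cdot 76288 = 844431872$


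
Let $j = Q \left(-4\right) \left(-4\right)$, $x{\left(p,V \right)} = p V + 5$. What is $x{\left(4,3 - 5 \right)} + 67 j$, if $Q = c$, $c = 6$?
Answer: $6429$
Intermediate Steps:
$Q = 6$
$x{\left(p,V \right)} = 5 + V p$ ($x{\left(p,V \right)} = V p + 5 = 5 + V p$)
$j = 96$ ($j = 6 \left(-4\right) \left(-4\right) = \left(-24\right) \left(-4\right) = 96$)
$x{\left(4,3 - 5 \right)} + 67 j = \left(5 + \left(3 - 5\right) 4\right) + 67 \cdot 96 = \left(5 + \left(3 - 5\right) 4\right) + 6432 = \left(5 - 8\right) + 6432 = -3 + 6432 = 6429$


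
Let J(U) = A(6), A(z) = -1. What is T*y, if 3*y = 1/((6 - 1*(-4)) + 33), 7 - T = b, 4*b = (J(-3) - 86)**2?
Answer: -7541/516 ≈ -14.614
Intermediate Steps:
J(U) = -1
b = 7569/4 (b = (-1 - 86)**2/4 = (1/4)*(-87)**2 = (1/4)*7569 = 7569/4 ≈ 1892.3)
T = -7541/4 (T = 7 - 1*7569/4 = 7 - 7569/4 = -7541/4 ≈ -1885.3)
y = 1/129 (y = 1/(3*((6 - 1*(-4)) + 33)) = 1/(3*((6 + 4) + 33)) = 1/(3*(10 + 33)) = (1/3)/43 = (1/3)*(1/43) = 1/129 ≈ 0.0077519)
T*y = -7541/4*1/129 = -7541/516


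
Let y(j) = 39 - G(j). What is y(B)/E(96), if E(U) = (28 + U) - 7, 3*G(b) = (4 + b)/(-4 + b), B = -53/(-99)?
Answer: 40580/120393 ≈ 0.33706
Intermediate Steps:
B = 53/99 (B = -53*(-1/99) = 53/99 ≈ 0.53535)
G(b) = (4 + b)/(3*(-4 + b)) (G(b) = ((4 + b)/(-4 + b))/3 = (4 + b)/(3*(-4 + b)))
y(j) = 39 - (4 + j)/(3*(-4 + j))
E(U) = 21 + U
y(B)/E(96) = (4*(-118 + 29*(53/99))/(3*(-4 + 53/99)))/(21 + 96) = (4*(-118 + 1537/99)/(3*(-343/99)))/117 = ((4/3)*(-99/343)*(-10145/99))*(1/117) = (40580/1029)*(1/117) = 40580/120393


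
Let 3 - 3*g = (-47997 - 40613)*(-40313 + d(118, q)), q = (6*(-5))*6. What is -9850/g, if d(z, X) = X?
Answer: 29550/3588084727 ≈ 8.2356e-6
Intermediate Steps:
q = -180 (q = -30*6 = -180)
g = -3588084727/3 (g = 1 - (-47997 - 40613)*(-40313 - 180)/3 = 1 - (-88610)*(-40493)/3 = 1 - 1/3*3588084730 = 1 - 3588084730/3 = -3588084727/3 ≈ -1.1960e+9)
-9850/g = -9850/(-3588084727/3) = -9850*(-3/3588084727) = 29550/3588084727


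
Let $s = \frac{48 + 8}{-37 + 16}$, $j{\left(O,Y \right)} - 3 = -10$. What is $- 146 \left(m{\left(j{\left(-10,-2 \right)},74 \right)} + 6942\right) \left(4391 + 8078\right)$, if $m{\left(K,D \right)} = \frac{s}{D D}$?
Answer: $- \frac{1402787987984}{111} \approx -1.2638 \cdot 10^{10}$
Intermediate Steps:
$j{\left(O,Y \right)} = -7$ ($j{\left(O,Y \right)} = 3 - 10 = -7$)
$s = - \frac{8}{3}$ ($s = \frac{56}{-21} = 56 \left(- \frac{1}{21}\right) = - \frac{8}{3} \approx -2.6667$)
$m{\left(K,D \right)} = - \frac{8}{3 D^{2}}$ ($m{\left(K,D \right)} = - \frac{8}{3 D D} = - \frac{8}{3 D^{2}}$)
$- 146 \left(m{\left(j{\left(-10,-2 \right)},74 \right)} + 6942\right) \left(4391 + 8078\right) = - 146 \left(- \frac{8}{3 \cdot 5476} + 6942\right) \left(4391 + 8078\right) = - 146 \left(\left(- \frac{8}{3}\right) \frac{1}{5476} + 6942\right) 12469 = - 146 \left(- \frac{2}{4107} + 6942\right) 12469 = - 146 \cdot \frac{28510792}{4107} \cdot 12469 = \left(-146\right) \frac{9608136904}{111} = - \frac{1402787987984}{111}$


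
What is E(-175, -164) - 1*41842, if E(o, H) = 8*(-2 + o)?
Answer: -43258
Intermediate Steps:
E(o, H) = -16 + 8*o
E(-175, -164) - 1*41842 = (-16 + 8*(-175)) - 1*41842 = (-16 - 1400) - 41842 = -1416 - 41842 = -43258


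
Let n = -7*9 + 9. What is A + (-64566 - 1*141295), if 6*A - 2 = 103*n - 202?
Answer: -620464/3 ≈ -2.0682e+5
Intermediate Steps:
n = -54 (n = -63 + 9 = -54)
A = -2881/3 (A = ⅓ + (103*(-54) - 202)/6 = ⅓ + (-5562 - 202)/6 = ⅓ + (⅙)*(-5764) = ⅓ - 2882/3 = -2881/3 ≈ -960.33)
A + (-64566 - 1*141295) = -2881/3 + (-64566 - 1*141295) = -2881/3 + (-64566 - 141295) = -2881/3 - 205861 = -620464/3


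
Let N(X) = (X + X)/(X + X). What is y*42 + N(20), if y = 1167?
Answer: 49015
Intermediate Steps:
N(X) = 1 (N(X) = (2*X)/((2*X)) = (2*X)*(1/(2*X)) = 1)
y*42 + N(20) = 1167*42 + 1 = 49014 + 1 = 49015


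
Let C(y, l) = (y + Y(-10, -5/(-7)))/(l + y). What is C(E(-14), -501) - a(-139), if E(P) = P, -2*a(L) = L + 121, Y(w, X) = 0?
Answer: -4621/515 ≈ -8.9728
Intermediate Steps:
a(L) = -121/2 - L/2 (a(L) = -(L + 121)/2 = -(121 + L)/2 = -121/2 - L/2)
C(y, l) = y/(l + y) (C(y, l) = (y + 0)/(l + y) = y/(l + y))
C(E(-14), -501) - a(-139) = -14/(-501 - 14) - (-121/2 - ½*(-139)) = -14/(-515) - (-121/2 + 139/2) = -14*(-1/515) - 1*9 = 14/515 - 9 = -4621/515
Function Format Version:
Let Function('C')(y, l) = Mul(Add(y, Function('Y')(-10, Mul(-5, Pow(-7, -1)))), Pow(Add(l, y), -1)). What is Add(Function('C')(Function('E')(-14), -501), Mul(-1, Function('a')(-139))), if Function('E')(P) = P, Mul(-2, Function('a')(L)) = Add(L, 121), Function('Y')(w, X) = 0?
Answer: Rational(-4621, 515) ≈ -8.9728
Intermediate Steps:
Function('a')(L) = Add(Rational(-121, 2), Mul(Rational(-1, 2), L)) (Function('a')(L) = Mul(Rational(-1, 2), Add(L, 121)) = Mul(Rational(-1, 2), Add(121, L)) = Add(Rational(-121, 2), Mul(Rational(-1, 2), L)))
Function('C')(y, l) = Mul(y, Pow(Add(l, y), -1)) (Function('C')(y, l) = Mul(Add(y, 0), Pow(Add(l, y), -1)) = Mul(y, Pow(Add(l, y), -1)))
Add(Function('C')(Function('E')(-14), -501), Mul(-1, Function('a')(-139))) = Add(Mul(-14, Pow(Add(-501, -14), -1)), Mul(-1, Add(Rational(-121, 2), Mul(Rational(-1, 2), -139)))) = Add(Mul(-14, Pow(-515, -1)), Mul(-1, Add(Rational(-121, 2), Rational(139, 2)))) = Add(Mul(-14, Rational(-1, 515)), Mul(-1, 9)) = Add(Rational(14, 515), -9) = Rational(-4621, 515)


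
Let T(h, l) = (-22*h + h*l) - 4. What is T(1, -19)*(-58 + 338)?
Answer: -12600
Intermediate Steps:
T(h, l) = -4 - 22*h + h*l
T(1, -19)*(-58 + 338) = (-4 - 22*1 + 1*(-19))*(-58 + 338) = (-4 - 22 - 19)*280 = -45*280 = -12600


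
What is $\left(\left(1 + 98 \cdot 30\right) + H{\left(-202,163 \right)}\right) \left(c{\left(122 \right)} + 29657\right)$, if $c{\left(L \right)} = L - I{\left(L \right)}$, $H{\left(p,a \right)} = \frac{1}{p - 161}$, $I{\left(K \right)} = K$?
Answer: $\frac{31661279374}{363} \approx 8.7221 \cdot 10^{7}$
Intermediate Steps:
$H{\left(p,a \right)} = \frac{1}{-161 + p}$
$c{\left(L \right)} = 0$ ($c{\left(L \right)} = L - L = 0$)
$\left(\left(1 + 98 \cdot 30\right) + H{\left(-202,163 \right)}\right) \left(c{\left(122 \right)} + 29657\right) = \left(\left(1 + 98 \cdot 30\right) + \frac{1}{-161 - 202}\right) \left(0 + 29657\right) = \left(\left(1 + 2940\right) + \frac{1}{-363}\right) 29657 = \left(2941 - \frac{1}{363}\right) 29657 = \frac{1067582}{363} \cdot 29657 = \frac{31661279374}{363}$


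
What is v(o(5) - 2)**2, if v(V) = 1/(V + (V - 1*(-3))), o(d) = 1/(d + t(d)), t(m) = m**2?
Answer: 225/196 ≈ 1.1480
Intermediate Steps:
o(d) = 1/(d + d**2)
v(V) = 1/(3 + 2*V) (v(V) = 1/(V + (V + 3)) = 1/(V + (3 + V)) = 1/(3 + 2*V))
v(o(5) - 2)**2 = (1/(3 + 2*(1/(5*(1 + 5)) - 2)))**2 = (1/(3 + 2*((1/5)/6 - 2)))**2 = (1/(3 + 2*((1/5)*(1/6) - 2)))**2 = (1/(3 + 2*(1/30 - 2)))**2 = (1/(3 + 2*(-59/30)))**2 = (1/(3 - 59/15))**2 = (1/(-14/15))**2 = (-15/14)**2 = 225/196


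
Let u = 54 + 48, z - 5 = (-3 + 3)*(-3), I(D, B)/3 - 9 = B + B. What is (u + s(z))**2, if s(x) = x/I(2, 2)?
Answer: 15864289/1521 ≈ 10430.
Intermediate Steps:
I(D, B) = 27 + 6*B (I(D, B) = 27 + 3*(B + B) = 27 + 3*(2*B) = 27 + 6*B)
z = 5 (z = 5 + (-3 + 3)*(-3) = 5 + 0*(-3) = 5 + 0 = 5)
s(x) = x/39 (s(x) = x/(27 + 6*2) = x/(27 + 12) = x/39)
u = 102
(u + s(z))**2 = (102 + (1/39)*5)**2 = (102 + 5/39)**2 = (3983/39)**2 = 15864289/1521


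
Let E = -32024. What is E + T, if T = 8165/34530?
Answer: -221156111/6906 ≈ -32024.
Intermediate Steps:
T = 1633/6906 (T = 8165*(1/34530) = 1633/6906 ≈ 0.23646)
E + T = -32024 + 1633/6906 = -221156111/6906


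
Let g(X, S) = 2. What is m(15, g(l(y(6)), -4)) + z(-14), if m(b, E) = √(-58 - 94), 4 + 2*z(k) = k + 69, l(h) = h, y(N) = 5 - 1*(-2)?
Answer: 51/2 + 2*I*√38 ≈ 25.5 + 12.329*I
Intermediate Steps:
y(N) = 7 (y(N) = 5 + 2 = 7)
z(k) = 65/2 + k/2 (z(k) = -2 + (k + 69)/2 = -2 + (69 + k)/2 = -2 + (69/2 + k/2) = 65/2 + k/2)
m(b, E) = 2*I*√38 (m(b, E) = √(-152) = 2*I*√38)
m(15, g(l(y(6)), -4)) + z(-14) = 2*I*√38 + (65/2 + (½)*(-14)) = 2*I*√38 + (65/2 - 7) = 2*I*√38 + 51/2 = 51/2 + 2*I*√38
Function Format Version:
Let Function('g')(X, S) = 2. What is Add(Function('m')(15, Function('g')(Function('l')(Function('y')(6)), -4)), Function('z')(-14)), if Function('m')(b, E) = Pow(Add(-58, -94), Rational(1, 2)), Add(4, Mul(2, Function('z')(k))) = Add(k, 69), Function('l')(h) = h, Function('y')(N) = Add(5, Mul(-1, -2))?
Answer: Add(Rational(51, 2), Mul(2, I, Pow(38, Rational(1, 2)))) ≈ Add(25.500, Mul(12.329, I))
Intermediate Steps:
Function('y')(N) = 7 (Function('y')(N) = Add(5, 2) = 7)
Function('z')(k) = Add(Rational(65, 2), Mul(Rational(1, 2), k)) (Function('z')(k) = Add(-2, Mul(Rational(1, 2), Add(k, 69))) = Add(-2, Mul(Rational(1, 2), Add(69, k))) = Add(-2, Add(Rational(69, 2), Mul(Rational(1, 2), k))) = Add(Rational(65, 2), Mul(Rational(1, 2), k)))
Function('m')(b, E) = Mul(2, I, Pow(38, Rational(1, 2))) (Function('m')(b, E) = Pow(-152, Rational(1, 2)) = Mul(2, I, Pow(38, Rational(1, 2))))
Add(Function('m')(15, Function('g')(Function('l')(Function('y')(6)), -4)), Function('z')(-14)) = Add(Mul(2, I, Pow(38, Rational(1, 2))), Add(Rational(65, 2), Mul(Rational(1, 2), -14))) = Add(Mul(2, I, Pow(38, Rational(1, 2))), Add(Rational(65, 2), -7)) = Add(Mul(2, I, Pow(38, Rational(1, 2))), Rational(51, 2)) = Add(Rational(51, 2), Mul(2, I, Pow(38, Rational(1, 2))))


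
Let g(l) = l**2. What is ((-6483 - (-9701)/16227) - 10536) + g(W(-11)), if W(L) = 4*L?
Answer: -244742140/16227 ≈ -15082.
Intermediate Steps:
((-6483 - (-9701)/16227) - 10536) + g(W(-11)) = ((-6483 - (-9701)/16227) - 10536) + (4*(-11))**2 = ((-6483 - (-9701)/16227) - 10536) + (-44)**2 = ((-6483 - 1*(-9701/16227)) - 10536) + 1936 = ((-6483 + 9701/16227) - 10536) + 1936 = (-105189940/16227 - 10536) + 1936 = -276157612/16227 + 1936 = -244742140/16227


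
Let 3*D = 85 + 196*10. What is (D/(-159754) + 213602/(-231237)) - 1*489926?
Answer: -18098408136778811/36941035698 ≈ -4.8993e+5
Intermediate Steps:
D = 2045/3 (D = (85 + 196*10)/3 = (85 + 1960)/3 = (1/3)*2045 = 2045/3 ≈ 681.67)
(D/(-159754) + 213602/(-231237)) - 1*489926 = ((2045/3)/(-159754) + 213602/(-231237)) - 1*489926 = ((2045/3)*(-1/159754) + 213602*(-1/231237)) - 489926 = (-2045/479262 - 213602/231237) - 489926 = -34281400463/36941035698 - 489926 = -18098408136778811/36941035698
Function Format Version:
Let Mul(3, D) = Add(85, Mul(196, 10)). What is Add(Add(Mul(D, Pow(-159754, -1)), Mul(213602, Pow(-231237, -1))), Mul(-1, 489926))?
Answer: Rational(-18098408136778811, 36941035698) ≈ -4.8993e+5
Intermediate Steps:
D = Rational(2045, 3) (D = Mul(Rational(1, 3), Add(85, Mul(196, 10))) = Mul(Rational(1, 3), Add(85, 1960)) = Mul(Rational(1, 3), 2045) = Rational(2045, 3) ≈ 681.67)
Add(Add(Mul(D, Pow(-159754, -1)), Mul(213602, Pow(-231237, -1))), Mul(-1, 489926)) = Add(Add(Mul(Rational(2045, 3), Pow(-159754, -1)), Mul(213602, Pow(-231237, -1))), Mul(-1, 489926)) = Add(Add(Mul(Rational(2045, 3), Rational(-1, 159754)), Mul(213602, Rational(-1, 231237))), -489926) = Add(Add(Rational(-2045, 479262), Rational(-213602, 231237)), -489926) = Add(Rational(-34281400463, 36941035698), -489926) = Rational(-18098408136778811, 36941035698)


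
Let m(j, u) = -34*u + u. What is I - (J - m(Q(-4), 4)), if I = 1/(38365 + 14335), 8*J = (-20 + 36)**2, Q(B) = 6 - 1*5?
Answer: -8642799/52700 ≈ -164.00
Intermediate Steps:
Q(B) = 1 (Q(B) = 6 - 5 = 1)
J = 32 (J = (-20 + 36)**2/8 = (1/8)*16**2 = (1/8)*256 = 32)
m(j, u) = -33*u
I = 1/52700 ≈ 1.8975e-5
I - (J - m(Q(-4), 4)) = 1/52700 - (32 - (-33)*4) = 1/52700 - (32 - 1*(-132)) = 1/52700 - (32 + 132) = 1/52700 - 1*164 = 1/52700 - 164 = -8642799/52700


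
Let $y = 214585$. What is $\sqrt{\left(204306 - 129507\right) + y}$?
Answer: $2 \sqrt{72346} \approx 537.94$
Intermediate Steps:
$\sqrt{\left(204306 - 129507\right) + y} = \sqrt{\left(204306 - 129507\right) + 214585} = \sqrt{74799 + 214585} = \sqrt{289384} = 2 \sqrt{72346}$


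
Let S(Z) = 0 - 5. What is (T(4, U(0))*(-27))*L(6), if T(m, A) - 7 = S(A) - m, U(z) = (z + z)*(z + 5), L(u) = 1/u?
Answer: 9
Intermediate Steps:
S(Z) = -5
U(z) = 2*z*(5 + z) (U(z) = (2*z)*(5 + z) = 2*z*(5 + z))
T(m, A) = 2 - m (T(m, A) = 7 + (-5 - m) = 2 - m)
(T(4, U(0))*(-27))*L(6) = ((2 - 1*4)*(-27))/6 = ((2 - 4)*(-27))*(⅙) = -2*(-27)*(⅙) = 54*(⅙) = 9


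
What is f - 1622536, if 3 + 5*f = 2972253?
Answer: -1028086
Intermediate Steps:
f = 594450 (f = -⅗ + (⅕)*2972253 = -⅗ + 2972253/5 = 594450)
f - 1622536 = 594450 - 1622536 = -1028086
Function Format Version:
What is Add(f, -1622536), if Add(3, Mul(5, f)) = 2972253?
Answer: -1028086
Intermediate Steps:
f = 594450 (f = Add(Rational(-3, 5), Mul(Rational(1, 5), 2972253)) = Add(Rational(-3, 5), Rational(2972253, 5)) = 594450)
Add(f, -1622536) = Add(594450, -1622536) = -1028086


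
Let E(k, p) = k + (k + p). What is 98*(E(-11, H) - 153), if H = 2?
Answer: -16954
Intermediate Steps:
E(k, p) = p + 2*k
98*(E(-11, H) - 153) = 98*((2 + 2*(-11)) - 153) = 98*((2 - 22) - 153) = 98*(-20 - 153) = 98*(-173) = -16954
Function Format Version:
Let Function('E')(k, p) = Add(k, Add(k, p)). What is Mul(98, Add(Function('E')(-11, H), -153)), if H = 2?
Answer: -16954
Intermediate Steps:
Function('E')(k, p) = Add(p, Mul(2, k))
Mul(98, Add(Function('E')(-11, H), -153)) = Mul(98, Add(Add(2, Mul(2, -11)), -153)) = Mul(98, Add(Add(2, -22), -153)) = Mul(98, Add(-20, -153)) = Mul(98, -173) = -16954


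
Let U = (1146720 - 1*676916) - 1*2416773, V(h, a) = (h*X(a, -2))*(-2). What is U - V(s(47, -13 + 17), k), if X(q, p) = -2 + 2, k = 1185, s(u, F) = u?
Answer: -1946969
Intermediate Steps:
X(q, p) = 0
V(h, a) = 0 (V(h, a) = (h*0)*(-2) = 0*(-2) = 0)
U = -1946969 (U = (1146720 - 676916) - 2416773 = 469804 - 2416773 = -1946969)
U - V(s(47, -13 + 17), k) = -1946969 - 1*0 = -1946969 + 0 = -1946969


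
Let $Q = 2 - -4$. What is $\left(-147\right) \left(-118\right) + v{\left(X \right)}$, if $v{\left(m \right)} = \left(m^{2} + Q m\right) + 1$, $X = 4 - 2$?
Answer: $17363$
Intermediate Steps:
$Q = 6$ ($Q = 2 + 4 = 6$)
$X = 2$
$v{\left(m \right)} = 1 + m^{2} + 6 m$ ($v{\left(m \right)} = \left(m^{2} + 6 m\right) + 1 = 1 + m^{2} + 6 m$)
$\left(-147\right) \left(-118\right) + v{\left(X \right)} = \left(-147\right) \left(-118\right) + \left(1 + 2^{2} + 6 \cdot 2\right) = 17346 + \left(1 + 4 + 12\right) = 17346 + 17 = 17363$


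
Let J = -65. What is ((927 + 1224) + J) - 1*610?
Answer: 1476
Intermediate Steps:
((927 + 1224) + J) - 1*610 = ((927 + 1224) - 65) - 1*610 = (2151 - 65) - 610 = 2086 - 610 = 1476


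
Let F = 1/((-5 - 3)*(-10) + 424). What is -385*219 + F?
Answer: -42494759/504 ≈ -84315.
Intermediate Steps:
F = 1/504 (F = 1/(-8*(-10) + 424) = 1/(80 + 424) = 1/504 ≈ 0.0019841)
-385*219 + F = -385*219 + 1/504 = -84315 + 1/504 = -42494759/504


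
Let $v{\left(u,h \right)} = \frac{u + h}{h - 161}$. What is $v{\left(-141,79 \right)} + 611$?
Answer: $\frac{25082}{41} \approx 611.76$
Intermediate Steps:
$v{\left(u,h \right)} = \frac{h + u}{-161 + h}$
$v{\left(-141,79 \right)} + 611 = \frac{79 - 141}{-161 + 79} + 611 = \frac{1}{-82} \left(-62\right) + 611 = \left(- \frac{1}{82}\right) \left(-62\right) + 611 = \frac{31}{41} + 611 = \frac{25082}{41}$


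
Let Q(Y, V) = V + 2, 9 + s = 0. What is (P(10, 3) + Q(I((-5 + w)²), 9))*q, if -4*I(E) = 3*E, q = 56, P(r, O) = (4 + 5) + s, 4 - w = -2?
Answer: 616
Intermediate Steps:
w = 6 (w = 4 - 1*(-2) = 4 + 2 = 6)
s = -9 (s = -9 + 0 = -9)
P(r, O) = 0 (P(r, O) = (4 + 5) - 9 = 9 - 9 = 0)
I(E) = -3*E/4
Q(Y, V) = 2 + V
(P(10, 3) + Q(I((-5 + w)²), 9))*q = (0 + (2 + 9))*56 = (0 + 11)*56 = 11*56 = 616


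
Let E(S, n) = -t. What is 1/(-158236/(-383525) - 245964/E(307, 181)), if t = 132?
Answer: 4218775/7862852521 ≈ 0.00053655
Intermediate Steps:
E(S, n) = -132 (E(S, n) = -1*132 = -132)
1/(-158236/(-383525) - 245964/E(307, 181)) = 1/(-158236/(-383525) - 245964/(-132)) = 1/(-158236*(-1/383525) - 245964*(-1/132)) = 1/(158236/383525 + 20497/11) = 1/(7862852521/4218775) = 4218775/7862852521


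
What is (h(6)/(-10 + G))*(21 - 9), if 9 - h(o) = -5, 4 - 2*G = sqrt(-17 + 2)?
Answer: -5376/271 + 336*I*sqrt(15)/271 ≈ -19.838 + 4.8019*I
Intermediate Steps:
G = 2 - I*sqrt(15)/2 (G = 2 - sqrt(-17 + 2)/2 = 2 - I*sqrt(15)/2 ≈ 2.0 - 1.9365*I)
h(o) = 14 (h(o) = 9 - 1*(-5) = 9 + 5 = 14)
(h(6)/(-10 + G))*(21 - 9) = (14/(-10 + (2 - I*sqrt(15)/2)))*(21 - 9) = (14/(-8 - I*sqrt(15)/2))*12 = 168/(-8 - I*sqrt(15)/2)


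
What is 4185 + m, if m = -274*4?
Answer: 3089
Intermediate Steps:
m = -1096
4185 + m = 4185 - 1096 = 3089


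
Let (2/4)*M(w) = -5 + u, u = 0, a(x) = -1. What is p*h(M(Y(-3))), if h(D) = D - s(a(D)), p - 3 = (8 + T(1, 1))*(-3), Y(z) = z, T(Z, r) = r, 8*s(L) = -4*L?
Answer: 252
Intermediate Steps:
s(L) = -L/2 (s(L) = (-4*L)/8 = -L/2)
p = -24 (p = 3 + (8 + 1)*(-3) = 3 + 9*(-3) = 3 - 27 = -24)
M(w) = -10 (M(w) = 2*(-5 + 0) = 2*(-5) = -10)
h(D) = -½ + D (h(D) = D - (-1)*(-1)/2 = D - 1*½ = D - ½ = -½ + D)
p*h(M(Y(-3))) = -24*(-½ - 10) = -24*(-21/2) = 252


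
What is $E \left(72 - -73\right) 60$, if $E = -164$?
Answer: $-1426800$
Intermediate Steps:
$E \left(72 - -73\right) 60 = - 164 \left(72 - -73\right) 60 = - 164 \left(72 + 73\right) 60 = \left(-164\right) 145 \cdot 60 = \left(-23780\right) 60 = -1426800$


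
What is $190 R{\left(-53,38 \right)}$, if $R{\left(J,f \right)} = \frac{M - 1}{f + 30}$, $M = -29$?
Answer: $- \frac{1425}{17} \approx -83.823$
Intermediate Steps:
$R{\left(J,f \right)} = - \frac{30}{30 + f}$ ($R{\left(J,f \right)} = \frac{-29 - 1}{f + 30} = - \frac{30}{30 + f}$)
$190 R{\left(-53,38 \right)} = 190 \left(- \frac{30}{30 + 38}\right) = 190 \left(- \frac{30}{68}\right) = 190 \left(\left(-30\right) \frac{1}{68}\right) = 190 \left(- \frac{15}{34}\right) = - \frac{1425}{17}$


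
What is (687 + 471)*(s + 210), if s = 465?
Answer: 781650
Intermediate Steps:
(687 + 471)*(s + 210) = (687 + 471)*(465 + 210) = 1158*675 = 781650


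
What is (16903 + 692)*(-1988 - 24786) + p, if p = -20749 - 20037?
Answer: -471129316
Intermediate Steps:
p = -40786
(16903 + 692)*(-1988 - 24786) + p = (16903 + 692)*(-1988 - 24786) - 40786 = 17595*(-26774) - 40786 = -471088530 - 40786 = -471129316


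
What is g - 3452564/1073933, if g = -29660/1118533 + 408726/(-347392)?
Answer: -921799965964865739/208648759282198144 ≈ -4.4180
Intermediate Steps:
g = -233738582839/194284707968 (g = -29660*1/1118533 + 408726*(-1/347392) = -29660/1118533 - 204363/173696 = -233738582839/194284707968 ≈ -1.2031)
g - 3452564/1073933 = -233738582839/194284707968 - 3452564/1073933 = -921799965964865739/208648759282198144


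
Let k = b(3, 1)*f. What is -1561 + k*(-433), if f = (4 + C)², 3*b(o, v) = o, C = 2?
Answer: -17149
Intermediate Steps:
b(o, v) = o/3
f = 36 (f = (4 + 2)² = 6² = 36)
k = 36 (k = ((⅓)*3)*36 = 1*36 = 36)
-1561 + k*(-433) = -1561 + 36*(-433) = -1561 - 15588 = -17149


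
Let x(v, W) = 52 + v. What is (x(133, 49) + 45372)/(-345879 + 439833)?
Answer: 45557/93954 ≈ 0.48489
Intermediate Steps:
(x(133, 49) + 45372)/(-345879 + 439833) = ((52 + 133) + 45372)/(-345879 + 439833) = (185 + 45372)/93954 = 45557*(1/93954) = 45557/93954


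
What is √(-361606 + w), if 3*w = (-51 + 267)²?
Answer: I*√346054 ≈ 588.26*I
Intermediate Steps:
w = 15552 (w = (-51 + 267)²/3 = (⅓)*216² = (⅓)*46656 = 15552)
√(-361606 + w) = √(-361606 + 15552) = √(-346054) = I*√346054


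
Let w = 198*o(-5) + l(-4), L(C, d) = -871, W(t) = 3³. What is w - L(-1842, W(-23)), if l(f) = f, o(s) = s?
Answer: -123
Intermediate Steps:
W(t) = 27
w = -994 (w = 198*(-5) - 4 = -990 - 4 = -994)
w - L(-1842, W(-23)) = -994 - 1*(-871) = -994 + 871 = -123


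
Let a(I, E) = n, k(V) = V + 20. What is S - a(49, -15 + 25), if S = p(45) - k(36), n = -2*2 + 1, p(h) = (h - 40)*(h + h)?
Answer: 397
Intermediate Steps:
k(V) = 20 + V
p(h) = 2*h*(-40 + h) (p(h) = (-40 + h)*(2*h) = 2*h*(-40 + h))
n = -3 (n = -4 + 1 = -3)
a(I, E) = -3
S = 394 (S = 2*45*(-40 + 45) - (20 + 36) = 2*45*5 - 1*56 = 450 - 56 = 394)
S - a(49, -15 + 25) = 394 - 1*(-3) = 394 + 3 = 397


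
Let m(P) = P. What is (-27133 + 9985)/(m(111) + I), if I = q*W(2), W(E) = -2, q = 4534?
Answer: 17148/8957 ≈ 1.9145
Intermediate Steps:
I = -9068 (I = 4534*(-2) = -9068)
(-27133 + 9985)/(m(111) + I) = (-27133 + 9985)/(111 - 9068) = -17148/(-8957) = -17148*(-1/8957) = 17148/8957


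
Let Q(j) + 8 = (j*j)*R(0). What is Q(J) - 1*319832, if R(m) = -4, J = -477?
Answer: -1229956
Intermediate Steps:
Q(j) = -8 - 4*j² (Q(j) = -8 + (j*j)*(-4) = -8 + j²*(-4) = -8 - 4*j²)
Q(J) - 1*319832 = (-8 - 4*(-477)²) - 1*319832 = (-8 - 4*227529) - 319832 = (-8 - 910116) - 319832 = -910124 - 319832 = -1229956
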